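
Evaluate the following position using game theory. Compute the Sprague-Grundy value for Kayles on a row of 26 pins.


Kayles: a move removes 1 or 2 adjacent pins from a contiguous row.
Removing pins from a row of k leaves two independent rows (a, b) with a + b = k - 1 (one pin) or a + b = k - 2 (two pins); an end removal gives a = 0.
By Sprague-Grundy, G(k) = mex{ G(a) XOR G(b) } over all these splits. G(0) = 0.
G(1): splits (0,0):0^0=0 -> mex({0}) = 1
G(2): splits (0,1):0^1=1 (0,0):0^0=0 -> mex({0, 1}) = 2
G(3): splits (0,2):0^2=2 (1,1):1^1=0 (0,1):0^1=1 -> mex({0, 1, 2}) = 3
G(4): splits (0,3):0^3=3 (1,2):1^2=3 (0,2):0^2=2 (1,1):1^1=0 -> mex({0, 2, 3}) = 1
G(5): splits (0,4):0^1=1 (1,3):1^3=2 (2,2):2^2=0 (0,3):0^3=3 (1,2):1^2=3 -> mex({0, 1, 2, 3}) = 4
G(6) = mex({0, 1, 2, 4}) = 3
G(7) = mex({0, 1, 3, 4, 5}) = 2
G(8) = mex({0, 2, 3, 5, 6}) = 1
G(9) = mex({0, 1, 2, 3, 6, 7}) = 4
G(10) = mex({0, 1, 3, 4, 5, 7}) = 2
G(11) = mex({0, 1, 2, 3, 4, 5}) = 6
G(12) = mex({0, 1, 2, 3, 5, 6, 7}) = 4
G(13) = mex({0, 2, 3, 4, 6, 7}) = 1
G(14) = mex({0, 1, 4, 5, 6, 7}) = 2
G(15) = mex({0, 1, 2, 3, 4, 5, 6}) = 7
G(16) = mex({0, 2, 3, 5, 6, 7}) = 1
G(17) = mex({0, 1, 2, 3, 5, 6, 7}) = 4
G(18) = mex({0, 1, 2, 4, 5, 6}) = 3
G(19) = mex({0, 1, 3, 4, 5, 7}) = 2
G(20) = mex({0, 2, 3, 4, 5, 6, 7}) = 1
G(21) = mex({0, 1, 2, 3, 5, 6, 7}) = 4
G(22) = mex({0, 1, 2, 3, 4, 5, 7}) = 6
G(23) = mex({0, 1, 2, 3, 4, 5, 6}) = 7
G(24) = mex({0, 1, 2, 3, 5, 6, 7}) = 4
G(25) = mex({0, 2, 3, 4, 6, 7}) = 1
G(26) = mex({0, 1, 3, 4, 5, 6, 7}) = 2
Therefore G(26) = 2.

2


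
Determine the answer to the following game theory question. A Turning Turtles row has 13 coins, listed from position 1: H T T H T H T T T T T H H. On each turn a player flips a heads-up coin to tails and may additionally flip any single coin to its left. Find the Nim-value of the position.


Coins: H T T H T H T T T T T H H
Key fact: a single head at position k behaves exactly like a Nim heap of size k (turning it to T and optionally flipping a coin at j < k corresponds to moving the heap from k to j, or to 0), and heads combine as a disjunctive sum (two heads at the same place would cancel, matching j XOR j = 0). So the Nim-value is the XOR of the 1-indexed positions of the heads.
Face-up positions (1-indexed): [1, 4, 6, 12, 13]
XOR 0 with 1: 0 XOR 1 = 1
XOR 1 with 4: 1 XOR 4 = 5
XOR 5 with 6: 5 XOR 6 = 3
XOR 3 with 12: 3 XOR 12 = 15
XOR 15 with 13: 15 XOR 13 = 2
Nim-value = 2

2


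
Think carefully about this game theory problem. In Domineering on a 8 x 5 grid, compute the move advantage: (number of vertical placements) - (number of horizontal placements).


Board is 8 x 5 (rows x cols).
Left (vertical) placements: (rows-1) * cols = 7 * 5 = 35
Right (horizontal) placements: rows * (cols-1) = 8 * 4 = 32
Advantage = Left - Right = 35 - 32 = 3

3


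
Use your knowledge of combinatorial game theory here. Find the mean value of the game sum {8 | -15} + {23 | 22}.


G1 = {8 | -15}, G2 = {23 | 22}
Each is a switch {a | b} with numbers a > b; its mean value is (a + b)/2, and mean value is additive over game sums: m(G1 + G2) = m(G1) + m(G2).
Mean of G1 = (8 + (-15))/2 = -7/2 = -7/2
Mean of G2 = (23 + (22))/2 = 45/2 = 45/2
Mean of G1 + G2 = -7/2 + 45/2 = 19

19


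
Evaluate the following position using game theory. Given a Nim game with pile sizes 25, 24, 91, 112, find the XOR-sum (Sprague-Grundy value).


We need the XOR (exclusive or) of all pile sizes.
After XOR-ing pile 1 (size 25): 0 XOR 25 = 25
After XOR-ing pile 2 (size 24): 25 XOR 24 = 1
After XOR-ing pile 3 (size 91): 1 XOR 91 = 90
After XOR-ing pile 4 (size 112): 90 XOR 112 = 42
The Nim-value of this position is 42.

42


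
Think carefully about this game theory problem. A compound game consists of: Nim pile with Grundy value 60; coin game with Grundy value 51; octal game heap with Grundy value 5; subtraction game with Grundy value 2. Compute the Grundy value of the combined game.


By the Sprague-Grundy theorem, the Grundy value of a sum of games is the XOR of individual Grundy values.
Nim pile: Grundy value = 60. Running XOR: 0 XOR 60 = 60
coin game: Grundy value = 51. Running XOR: 60 XOR 51 = 15
octal game heap: Grundy value = 5. Running XOR: 15 XOR 5 = 10
subtraction game: Grundy value = 2. Running XOR: 10 XOR 2 = 8
The combined Grundy value is 8.

8


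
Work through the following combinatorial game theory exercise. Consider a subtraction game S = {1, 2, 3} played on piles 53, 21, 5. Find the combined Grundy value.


Subtraction set: {1, 2, 3}
For this subtraction set, G(n) = n mod 4 (period = max + 1 = 4).
Pile 1 (size 53): G(53) = 53 mod 4 = 1
Pile 2 (size 21): G(21) = 21 mod 4 = 1
Pile 3 (size 5): G(5) = 5 mod 4 = 1
Total Grundy value = XOR of all: 1 XOR 1 XOR 1 = 1

1


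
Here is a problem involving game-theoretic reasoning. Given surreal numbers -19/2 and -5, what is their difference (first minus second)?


x = -19/2, y = -5
Converting to common denominator: 2
x = -19/2, y = -10/2
x - y = -19/2 - -5 = -9/2

-9/2


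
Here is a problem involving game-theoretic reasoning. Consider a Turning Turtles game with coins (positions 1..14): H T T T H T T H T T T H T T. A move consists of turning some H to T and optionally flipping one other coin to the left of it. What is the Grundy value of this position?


Coins: H T T T H T T H T T T H T T
Key fact: a single head at position k behaves exactly like a Nim heap of size k (turning it to T and optionally flipping a coin at j < k corresponds to moving the heap from k to j, or to 0), and heads combine as a disjunctive sum (two heads at the same place would cancel, matching j XOR j = 0). So the Nim-value is the XOR of the 1-indexed positions of the heads.
Face-up positions (1-indexed): [1, 5, 8, 12]
XOR 0 with 1: 0 XOR 1 = 1
XOR 1 with 5: 1 XOR 5 = 4
XOR 4 with 8: 4 XOR 8 = 12
XOR 12 with 12: 12 XOR 12 = 0
Nim-value = 0

0


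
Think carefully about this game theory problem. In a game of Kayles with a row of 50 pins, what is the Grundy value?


Kayles: a move removes 1 or 2 adjacent pins from a contiguous row.
Removing pins from a row of k leaves two independent rows (a, b) with a + b = k - 1 (one pin) or a + b = k - 2 (two pins); an end removal gives a = 0.
By Sprague-Grundy, G(k) = mex{ G(a) XOR G(b) } over all these splits. G(0) = 0.
G(1): splits (0,0):0^0=0 -> mex({0}) = 1
G(2): splits (0,1):0^1=1 (0,0):0^0=0 -> mex({0, 1}) = 2
G(3): splits (0,2):0^2=2 (1,1):1^1=0 (0,1):0^1=1 -> mex({0, 1, 2}) = 3
G(4): splits (0,3):0^3=3 (1,2):1^2=3 (0,2):0^2=2 (1,1):1^1=0 -> mex({0, 2, 3}) = 1
G(5): splits (0,4):0^1=1 (1,3):1^3=2 (2,2):2^2=0 (0,3):0^3=3 (1,2):1^2=3 -> mex({0, 1, 2, 3}) = 4
G(6) = mex({0, 1, 2, 4}) = 3
G(7) = mex({0, 1, 3, 4, 5}) = 2
G(8) = mex({0, 2, 3, 5, 6}) = 1
G(9) = mex({0, 1, 2, 3, 6, 7}) = 4
G(10) = mex({0, 1, 3, 4, 5, 7}) = 2
G(11) = mex({0, 1, 2, 3, 4, 5}) = 6
G(12) = mex({0, 1, 2, 3, 5, 6, 7}) = 4
G(13) = mex({0, 2, 3, 4, 6, 7}) = 1
G(14) = mex({0, 1, 4, 5, 6, 7}) = 2
G(15) = mex({0, 1, 2, 3, 4, 5, 6}) = 7
G(16) = mex({0, 2, 3, 5, 6, 7}) = 1
G(17) = mex({0, 1, 2, 3, 5, 6, 7}) = 4
G(18) = mex({0, 1, 2, 4, 5, 6}) = 3
G(19) = mex({0, 1, 3, 4, 5, 7}) = 2
G(20) = mex({0, 2, 3, 4, 5, 6, 7}) = 1
G(21) = mex({0, 1, 2, 3, 5, 6, 7}) = 4
G(22) = mex({0, 1, 2, 3, 4, 5, 7}) = 6
G(23) = mex({0, 1, 2, 3, 4, 5, 6}) = 7
G(24) = mex({0, 1, 2, 3, 5, 6, 7}) = 4
G(25) = mex({0, 2, 3, 4, 6, 7}) = 1
G(26) = mex({0, 1, 3, 4, 5, 6, 7}) = 2
G(27) = mex({0, 1, 2, 3, 4, 5, 6, 7}) = 8
G(28) = mex({0, 1, 2, 3, 4, 6, 7, 8}) = 5
G(29) = mex({0, 1, 2, 3, 5, 6, 7, 8, 9}) = 4
G(30) = mex({0, 1, 2, 3, 4, 5, 6, 9, 10}) = 7
G(31) = mex({0, 1, 3, 4, 5, 7, 10, 11}) = 2
G(32) = mex({0, 2, 3, 4, 5, 6, 7, 9, 11}) = 1
G(33) = mex({0, 1, 2, 3, 4, 5, 6, 7, 9, 12}) = 8
G(34) = mex({0, 1, 2, 3, 4, 5, 7, 8, 11, 12}) = 6
G(35) = mex({0, 1, 2, 3, 4, 5, 6, 8, 9, 10, 11}) = 7
G(36) = mex({0, 1, 2, 3, 5, 6, 7, 9, 10}) = 4
G(37) = mex({0, 2, 3, 4, 6, 7, 9, 10, 11, 12}) = 1
G(38) = mex({0, 1, 3, 4, 5, 6, 7, 9, 10, 11, 12}) = 2
G(39) = mex({0, 1, 2, 4, 5, 6, 7, 9, 10, 12, 14}) = 3
G(40) = mex({0, 2, 3, 4, 6, 7, 11, 12, 14}) = 1
G(41) = mex({0, 1, 2, 3, 5, 6, 7, 9, 10, 11, 12}) = 4
G(42) = mex({0, 1, 2, 3, 4, 5, 6, 9, 10}) = 7
G(43) = mex({0, 1, 3, 4, 5, 7, 9, 10, 12, 15}) = 2
G(44) = mex({0, 2, 3, 4, 5, 6, 7, 9, 10, 12, 15}) = 1
G(45) = mex({0, 1, 2, 3, 4, 5, 6, 7, 9, 10, 12, 14}) = 8
G(46) = mex({0, 1, 3, 4, 5, 7, 8, 11, 12, 14}) = 2
G(47) = mex({0, 1, 2, 3, 4, 5, 6, 8, 9, 10, 11, 12}) = 7
G(48) = mex({0, 1, 2, 3, 5, 6, 7, 9, 10}) = 4
G(49) = mex({0, 2, 3, 4, 6, 7, 9, 10, 11, 12, 15}) = 1
G(50) = mex({0, 1, 4, 5, 6, 7, 9, 11, 12, 14, 15}) = 2
Therefore G(50) = 2.

2


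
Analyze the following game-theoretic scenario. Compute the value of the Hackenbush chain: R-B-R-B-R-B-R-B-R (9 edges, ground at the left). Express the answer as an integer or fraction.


Edges (from ground): R-B-R-B-R-B-R-B-R
By Berlekamp's sign-expansion rule, a Blue-Red Hackenbush stalk has the value of the surreal number whose sign sequence is the edge sequence with B -> + and R -> -.
Sign sequence: -+-+-+-+-
Trace the sign expansion in the surreal number tree, starting from 0:
Edge 1: R (sign -) -> bounds (-inf, 0), value = -1
Edge 2: B (sign +) -> bounds (-1, 0), value = -1/2
Edge 3: R (sign -) -> bounds (-1, -1/2), value = -3/4
Edge 4: B (sign +) -> bounds (-3/4, -1/2), value = -5/8
Edge 5: R (sign -) -> bounds (-3/4, -5/8), value = -11/16
Edge 6: B (sign +) -> bounds (-11/16, -5/8), value = -21/32
Edge 7: R (sign -) -> bounds (-11/16, -21/32), value = -43/64
Edge 8: B (sign +) -> bounds (-43/64, -21/32), value = -85/128
Edge 9: R (sign -) -> bounds (-43/64, -85/128), value = -171/256
Game value = -171/256

-171/256


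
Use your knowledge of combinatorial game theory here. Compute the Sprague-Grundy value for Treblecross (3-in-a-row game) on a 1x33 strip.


Treblecross: place X on empty cells; 3-in-a-row wins.
Playing within two cells of an existing X lets the opponent win at once, so sensible play treats the cells i-2..i+2 around each X as dead. The player left with no safe cell loses, so this is a normal-play take-away game on strips of safe cells.
Placing X at cell i (0-indexed) of a strip of k safe cells leaves independent strips of sizes max(0, i-2) and max(0, k-i-3). Hence G(k) = mex{ G(max(0,i-2)) XOR G(max(0,k-i-3)) : 0 <= i < k }, with G(0) = 0.
G(1): splits (0,0):0^0=0 -> mex({0}) = 1
G(2): splits (0,0):0^0=0 -> mex({0}) = 1
G(3): splits (0,0):0^0=0 -> mex({0}) = 1
G(4): splits (0,1):0^1=1 (0,0):0^0=0 -> mex({0, 1}) = 2
G(5): splits (0,2):0^1=1 (0,1):0^1=1 (0,0):0^0=0 -> mex({0, 1}) = 2
G(6) = mex({1}) = 0
G(7) = mex({0, 1, 2}) = 3
G(8) = mex({0, 1, 2}) = 3
G(9) = mex({0, 2}) = 1
G(10) = mex({0, 2, 3}) = 1
G(11) = mex({0, 3}) = 1
G(12) = mex({1, 3}) = 0
G(13) = mex({0, 1, 2, 3}) = 4
G(14) = mex({0, 1, 2}) = 3
G(15) = mex({0, 1, 2}) = 3
G(16) = mex({0, 1, 2, 4}) = 3
G(17) = mex({0, 1, 3, 4}) = 2
G(18) = mex({0, 1, 3, 4}) = 2
G(19) = mex({0, 1, 3, 5}) = 2
G(20) = mex({0, 1, 2, 3, 5}) = 4
G(21) = mex({0, 1, 2, 3, 5}) = 4
G(22) = mex({1, 2, 6}) = 0
G(23) = mex({0, 1, 2, 3, 4, 6}) = 5
G(24) = mex({0, 1, 2, 3, 4}) = 5
G(25) = mex({0, 1, 3, 4, 7}) = 2
G(26) = mex({0, 1, 3, 4, 5, 7}) = 2
G(27) = mex({0, 1, 3, 5}) = 2
G(28) = mex({0, 1, 2, 5}) = 3
G(29) = mex({0, 1, 2, 4, 5, 6}) = 3
G(30) = mex({1, 2, 4, 6}) = 0
G(31) = mex({0, 1, 2, 3, 4, 6}) = 5
G(32) = mex({1, 2, 3, 4, 7}) = 0
G(33) = mex({0, 3, 7}) = 1
Therefore G(33) = 1.

1


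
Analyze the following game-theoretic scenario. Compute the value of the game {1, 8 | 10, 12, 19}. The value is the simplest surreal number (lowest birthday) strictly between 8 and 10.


Left options: {1, 8}, max = 8
Right options: {10, 12, 19}, min = 10
All options are numbers and max(Left) < min(Right), so by the simplicity theorem the value is the simplest (earliest-born) number strictly between 8 and 10.
The only integer strictly between 8 and 10 is 9.
No non-integer in the interval can be simpler: if x is a non-integer in the interval, then floor(x) or ceil(x) also lies in the interval (the interval contains an integer), and both are proper prefixes of x's sign expansion, i.e. born earlier. So the game value is 9.
Game value = 9

9


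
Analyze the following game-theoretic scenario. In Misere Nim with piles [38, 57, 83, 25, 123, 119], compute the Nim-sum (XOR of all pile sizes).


We need the XOR (exclusive or) of all pile sizes.
After XOR-ing pile 1 (size 38): 0 XOR 38 = 38
After XOR-ing pile 2 (size 57): 38 XOR 57 = 31
After XOR-ing pile 3 (size 83): 31 XOR 83 = 76
After XOR-ing pile 4 (size 25): 76 XOR 25 = 85
After XOR-ing pile 5 (size 123): 85 XOR 123 = 46
After XOR-ing pile 6 (size 119): 46 XOR 119 = 89
The Nim-value of this position is 89.

89


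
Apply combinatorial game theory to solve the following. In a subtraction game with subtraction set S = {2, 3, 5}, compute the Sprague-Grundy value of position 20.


The subtraction set is S = {2, 3, 5}.
G(k) = mex{ G(k - s) : s in S, s <= k }. We compute iteratively: G(0) = 0.
G(1) = mex({}) = 0
G(2) = mex({0}) = 1
G(3) = mex({0}) = 1
G(4) = mex({0, 1}) = 2
G(5) = mex({0, 1}) = 2
G(6) = mex({0, 1, 2}) = 3
G(7) = mex({1, 2}) = 0
G(8) = mex({1, 2, 3}) = 0
G(9) = mex({0, 2, 3}) = 1
G(10) = mex({0, 2}) = 1
G(11) = mex({0, 1, 3}) = 2
Observe that G(7)..G(11) = 0, 0, 1, 1, 2 repeats G(0)..G(4) = 0, 0, 1, 1, 2.
For k >= max(S) = 5, G(k) is determined by the previous 5 values G(k-5)..G(k-1); a window of 5 consecutive values has recurred shifted by 7, so by induction G(k + 7) = G(k) for all k >= 0: the sequence is periodic from the start with period 7.
One period: G(0..6) = 0, 0, 1, 1, 2, 2, 3.
20 mod 7 = 6, so G(20) = G(6) = 3.

3


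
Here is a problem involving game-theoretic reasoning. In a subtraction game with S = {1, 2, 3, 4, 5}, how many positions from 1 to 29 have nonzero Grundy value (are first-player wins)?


Subtraction set S = {1, 2, 3, 4, 5}, so G(n) = n mod 6.
G(n) = 0 when n is a multiple of 6.
Multiples of 6 in [1, 29]: 4
N-positions (nonzero Grundy) = 29 - 4 = 25

25


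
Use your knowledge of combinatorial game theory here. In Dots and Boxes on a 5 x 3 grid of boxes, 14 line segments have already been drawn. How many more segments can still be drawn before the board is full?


Grid: 5 x 3 boxes, i.e. 6 rows and 4 columns of dots.
Horizontal edges: (rows + 1) * cols = 6 * 3 = 18
Vertical edges: rows * (cols + 1) = 5 * 4 = 20
Total edges: 18 + 20 = 38
Edges drawn: 14
Remaining: 38 - 14 = 24

24


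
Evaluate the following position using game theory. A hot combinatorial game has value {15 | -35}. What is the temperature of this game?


The game is {15 | -35}, a switch {a | b} with numbers a > b.
Cooling {a | b} by t gives {a - t | b + t}, which stops being hot when a - t = b + t, i.e. at t = (a - b)/2. So the temperature of a switch is (a - b)/2.
Temperature = (Left option - Right option) / 2
= (15 - (-35)) / 2
= 50 / 2
= 25

25


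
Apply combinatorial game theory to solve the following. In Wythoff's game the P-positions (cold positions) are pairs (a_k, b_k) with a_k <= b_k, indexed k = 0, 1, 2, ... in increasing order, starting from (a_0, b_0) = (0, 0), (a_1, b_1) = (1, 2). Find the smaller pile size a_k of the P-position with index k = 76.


By Wythoff's theorem, a_k = floor(k * phi) and b_k = floor(k * phi^2) = a_k + k, where phi = (1 + sqrt(5))/2 is the golden ratio.
phi = (1 + sqrt(5))/2 = 1.618034
k = 76
k * phi = 76 * 1.618034 = 122.970583
a_76 = floor(k * phi) = 122

122


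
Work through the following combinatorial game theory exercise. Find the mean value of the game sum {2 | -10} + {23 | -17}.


G1 = {2 | -10}, G2 = {23 | -17}
Each is a switch {a | b} with numbers a > b; its mean value is (a + b)/2, and mean value is additive over game sums: m(G1 + G2) = m(G1) + m(G2).
Mean of G1 = (2 + (-10))/2 = -8/2 = -4
Mean of G2 = (23 + (-17))/2 = 6/2 = 3
Mean of G1 + G2 = -4 + 3 = -1

-1


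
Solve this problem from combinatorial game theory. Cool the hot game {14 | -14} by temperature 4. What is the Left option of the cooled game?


Original game: {14 | -14} (a switch {a | b} with a > b).
Cooling by t (for t below the temperature (a - b)/2 = 14) taxes each move by t: {a | b} cooled by t is {a - t | b + t}.
Cooling amount: t = 4
Cooled Left option: 14 - 4 = 10
Cooled Right option: -14 + 4 = -10
Cooled game: {10 | -10}
Left option = 10

10


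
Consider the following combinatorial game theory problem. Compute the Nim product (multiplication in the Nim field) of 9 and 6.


Nim multiplication is bilinear over XOR: (u XOR v) * w = (u*w) XOR (v*w).
So we split each operand into its bit components and XOR the pairwise Nim products.
9 = 1 + 8 (as XOR of powers of 2).
6 = 2 + 4 (as XOR of powers of 2).
Using the standard Nim-product table on single bits:
  2*2 = 3,   2*4 = 8,   2*8 = 12,
  4*4 = 6,   4*8 = 11,  8*8 = 13,
and  1*x = x (identity), k*l = l*k (commutative).
Pairwise Nim products:
  1 * 2 = 2
  1 * 4 = 4
  8 * 2 = 12
  8 * 4 = 11
XOR them: 2 XOR 4 XOR 12 XOR 11 = 1.
Result: 9 * 6 = 1 (in Nim).

1


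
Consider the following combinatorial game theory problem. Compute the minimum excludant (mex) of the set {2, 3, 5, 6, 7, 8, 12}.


Set = {2, 3, 5, 6, 7, 8, 12}
0 is NOT in the set. This is the mex.
mex = 0

0


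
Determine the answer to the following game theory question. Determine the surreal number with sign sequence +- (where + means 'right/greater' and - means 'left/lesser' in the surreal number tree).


Sign expansion: +-
Rule: track bounds (lo, hi), initially (-inf, +inf). On '+', the current value becomes lo and we move to the simplest number in (value, hi): value + 1 if hi = +inf, otherwise the midpoint (value + hi)/2. On '-', the current value becomes hi and we move to value - 1 if lo = -inf, otherwise the midpoint (lo + value)/2.
Start at 0.
Step 1: sign = +, move right. Bounds: (0, +inf). Value = 1
Step 2: sign = -, move left. Bounds: (0, 1). Value = 1/2
The surreal number with sign expansion +- is 1/2.

1/2


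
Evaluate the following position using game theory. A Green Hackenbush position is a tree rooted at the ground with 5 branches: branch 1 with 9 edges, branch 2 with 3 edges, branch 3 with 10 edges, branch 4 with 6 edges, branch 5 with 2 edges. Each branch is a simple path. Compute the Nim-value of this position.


The tree has 5 branches from the ground vertex.
In Green Hackenbush, the Nim-value of a simple path of length k is k.
Branch 1: length 9, Nim-value = 9
Branch 2: length 3, Nim-value = 3
Branch 3: length 10, Nim-value = 10
Branch 4: length 6, Nim-value = 6
Branch 5: length 2, Nim-value = 2
Total Nim-value = XOR of all branch values:
0 XOR 9 = 9
9 XOR 3 = 10
10 XOR 10 = 0
0 XOR 6 = 6
6 XOR 2 = 4
Nim-value of the tree = 4

4


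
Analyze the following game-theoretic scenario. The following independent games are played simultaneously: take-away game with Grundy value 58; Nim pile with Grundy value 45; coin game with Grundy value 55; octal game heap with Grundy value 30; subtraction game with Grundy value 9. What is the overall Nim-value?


By the Sprague-Grundy theorem, the Grundy value of a sum of games is the XOR of individual Grundy values.
take-away game: Grundy value = 58. Running XOR: 0 XOR 58 = 58
Nim pile: Grundy value = 45. Running XOR: 58 XOR 45 = 23
coin game: Grundy value = 55. Running XOR: 23 XOR 55 = 32
octal game heap: Grundy value = 30. Running XOR: 32 XOR 30 = 62
subtraction game: Grundy value = 9. Running XOR: 62 XOR 9 = 55
The combined Grundy value is 55.

55


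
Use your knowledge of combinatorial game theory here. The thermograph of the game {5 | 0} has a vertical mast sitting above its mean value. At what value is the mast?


Game = {5 | 0}, a switch {a | b} with numbers a > b.
Its thermograph has left wall a - t and right wall b + t, which meet at t = (a - b)/2, where both equal (a + b)/2. So the mast (mean value) is at (a + b)/2.
Mean = (5 + (0))/2 = 5/2 = 5/2

5/2


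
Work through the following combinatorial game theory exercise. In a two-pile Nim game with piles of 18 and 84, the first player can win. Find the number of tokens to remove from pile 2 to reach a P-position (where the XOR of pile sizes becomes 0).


Piles: 18 and 84
Current XOR: 18 XOR 84 = 70 (non-zero, so this is an N-position).
To make the XOR zero, we need to find a move that balances the piles.
For pile 2 (size 84): target = 84 XOR 70 = 18
We reduce pile 2 from 84 to 18.
Tokens removed: 84 - 18 = 66
Verification: 18 XOR 18 = 0

66


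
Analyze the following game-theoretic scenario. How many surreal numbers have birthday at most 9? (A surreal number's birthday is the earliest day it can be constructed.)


Day 0: {|} = 0 is born. Count = 1.
Day n: the number of surreal numbers born by day n is 2^(n+1) - 1.
By day 0: 2^1 - 1 = 1
By day 1: 2^2 - 1 = 3
By day 2: 2^3 - 1 = 7
By day 3: 2^4 - 1 = 15
By day 4: 2^5 - 1 = 31
By day 5: 2^6 - 1 = 63
By day 6: 2^7 - 1 = 127
By day 7: 2^8 - 1 = 255
By day 8: 2^9 - 1 = 511
By day 9: 2^10 - 1 = 1023
By day 9: 1023 surreal numbers.

1023


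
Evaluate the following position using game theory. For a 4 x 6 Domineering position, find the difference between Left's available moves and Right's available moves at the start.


Board is 4 x 6 (rows x cols).
Left (vertical) placements: (rows-1) * cols = 3 * 6 = 18
Right (horizontal) placements: rows * (cols-1) = 4 * 5 = 20
Advantage = Left - Right = 18 - 20 = -2

-2


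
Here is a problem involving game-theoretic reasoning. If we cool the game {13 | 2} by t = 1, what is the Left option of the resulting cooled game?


Original game: {13 | 2} (a switch {a | b} with a > b).
Cooling by t (for t below the temperature (a - b)/2 = 11/2) taxes each move by t: {a | b} cooled by t is {a - t | b + t}.
Cooling amount: t = 1
Cooled Left option: 13 - 1 = 12
Cooled Right option: 2 + 1 = 3
Cooled game: {12 | 3}
Left option = 12

12


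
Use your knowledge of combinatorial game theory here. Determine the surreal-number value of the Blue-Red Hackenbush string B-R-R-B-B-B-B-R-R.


Edges (from ground): B-R-R-B-B-B-B-R-R
By Berlekamp's sign-expansion rule, a Blue-Red Hackenbush stalk has the value of the surreal number whose sign sequence is the edge sequence with B -> + and R -> -.
Sign sequence: +--++++--
Trace the sign expansion in the surreal number tree, starting from 0:
Edge 1: B (sign +) -> bounds (0, +inf), value = 1
Edge 2: R (sign -) -> bounds (0, 1), value = 1/2
Edge 3: R (sign -) -> bounds (0, 1/2), value = 1/4
Edge 4: B (sign +) -> bounds (1/4, 1/2), value = 3/8
Edge 5: B (sign +) -> bounds (3/8, 1/2), value = 7/16
Edge 6: B (sign +) -> bounds (7/16, 1/2), value = 15/32
Edge 7: B (sign +) -> bounds (15/32, 1/2), value = 31/64
Edge 8: R (sign -) -> bounds (15/32, 31/64), value = 61/128
Edge 9: R (sign -) -> bounds (15/32, 61/128), value = 121/256
Game value = 121/256

121/256


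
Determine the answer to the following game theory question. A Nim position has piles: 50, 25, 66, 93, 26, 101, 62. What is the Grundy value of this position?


We need the XOR (exclusive or) of all pile sizes.
After XOR-ing pile 1 (size 50): 0 XOR 50 = 50
After XOR-ing pile 2 (size 25): 50 XOR 25 = 43
After XOR-ing pile 3 (size 66): 43 XOR 66 = 105
After XOR-ing pile 4 (size 93): 105 XOR 93 = 52
After XOR-ing pile 5 (size 26): 52 XOR 26 = 46
After XOR-ing pile 6 (size 101): 46 XOR 101 = 75
After XOR-ing pile 7 (size 62): 75 XOR 62 = 117
The Nim-value of this position is 117.

117


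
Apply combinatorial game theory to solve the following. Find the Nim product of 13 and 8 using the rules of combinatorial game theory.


Nim multiplication is bilinear over XOR: (u XOR v) * w = (u*w) XOR (v*w).
So we split each operand into its bit components and XOR the pairwise Nim products.
13 = 1 + 4 + 8 (as XOR of powers of 2).
8 = 8 (as XOR of powers of 2).
Using the standard Nim-product table on single bits:
  2*2 = 3,   2*4 = 8,   2*8 = 12,
  4*4 = 6,   4*8 = 11,  8*8 = 13,
and  1*x = x (identity), k*l = l*k (commutative).
Pairwise Nim products:
  1 * 8 = 8
  4 * 8 = 11
  8 * 8 = 13
XOR them: 8 XOR 11 XOR 13 = 14.
Result: 13 * 8 = 14 (in Nim).

14


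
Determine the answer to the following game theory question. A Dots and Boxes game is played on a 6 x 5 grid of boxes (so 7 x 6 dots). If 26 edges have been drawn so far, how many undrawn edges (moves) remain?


Grid: 6 x 5 boxes, i.e. 7 rows and 6 columns of dots.
Horizontal edges: (rows + 1) * cols = 7 * 5 = 35
Vertical edges: rows * (cols + 1) = 6 * 6 = 36
Total edges: 35 + 36 = 71
Edges drawn: 26
Remaining: 71 - 26 = 45

45


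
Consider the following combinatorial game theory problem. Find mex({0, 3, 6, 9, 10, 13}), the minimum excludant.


Set = {0, 3, 6, 9, 10, 13}
0 is in the set.
1 is NOT in the set. This is the mex.
mex = 1

1


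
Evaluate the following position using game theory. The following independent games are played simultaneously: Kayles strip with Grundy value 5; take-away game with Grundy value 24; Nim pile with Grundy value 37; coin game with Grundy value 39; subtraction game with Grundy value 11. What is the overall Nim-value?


By the Sprague-Grundy theorem, the Grundy value of a sum of games is the XOR of individual Grundy values.
Kayles strip: Grundy value = 5. Running XOR: 0 XOR 5 = 5
take-away game: Grundy value = 24. Running XOR: 5 XOR 24 = 29
Nim pile: Grundy value = 37. Running XOR: 29 XOR 37 = 56
coin game: Grundy value = 39. Running XOR: 56 XOR 39 = 31
subtraction game: Grundy value = 11. Running XOR: 31 XOR 11 = 20
The combined Grundy value is 20.

20


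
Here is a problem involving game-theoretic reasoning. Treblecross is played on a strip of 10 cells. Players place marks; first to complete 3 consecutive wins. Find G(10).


Treblecross: place X on empty cells; 3-in-a-row wins.
Playing within two cells of an existing X lets the opponent win at once, so sensible play treats the cells i-2..i+2 around each X as dead. The player left with no safe cell loses, so this is a normal-play take-away game on strips of safe cells.
Placing X at cell i (0-indexed) of a strip of k safe cells leaves independent strips of sizes max(0, i-2) and max(0, k-i-3). Hence G(k) = mex{ G(max(0,i-2)) XOR G(max(0,k-i-3)) : 0 <= i < k }, with G(0) = 0.
G(1): splits (0,0):0^0=0 -> mex({0}) = 1
G(2): splits (0,0):0^0=0 -> mex({0}) = 1
G(3): splits (0,0):0^0=0 -> mex({0}) = 1
G(4): splits (0,1):0^1=1 (0,0):0^0=0 -> mex({0, 1}) = 2
G(5): splits (0,2):0^1=1 (0,1):0^1=1 (0,0):0^0=0 -> mex({0, 1}) = 2
G(6) = mex({1}) = 0
G(7) = mex({0, 1, 2}) = 3
G(8) = mex({0, 1, 2}) = 3
G(9) = mex({0, 2}) = 1
G(10) = mex({0, 2, 3}) = 1
Therefore G(10) = 1.

1


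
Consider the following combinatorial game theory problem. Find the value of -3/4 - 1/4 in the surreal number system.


x = -3/4, y = 1/4
Converting to common denominator: 4
x = -3/4, y = 1/4
x - y = -3/4 - 1/4 = -1

-1


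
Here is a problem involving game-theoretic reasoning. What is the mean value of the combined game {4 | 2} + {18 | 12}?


G1 = {4 | 2}, G2 = {18 | 12}
Each is a switch {a | b} with numbers a > b; its mean value is (a + b)/2, and mean value is additive over game sums: m(G1 + G2) = m(G1) + m(G2).
Mean of G1 = (4 + (2))/2 = 6/2 = 3
Mean of G2 = (18 + (12))/2 = 30/2 = 15
Mean of G1 + G2 = 3 + 15 = 18

18


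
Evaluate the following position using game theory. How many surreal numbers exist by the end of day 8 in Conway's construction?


Day 0: {|} = 0 is born. Count = 1.
Day n: the number of surreal numbers born by day n is 2^(n+1) - 1.
By day 0: 2^1 - 1 = 1
By day 1: 2^2 - 1 = 3
By day 2: 2^3 - 1 = 7
By day 3: 2^4 - 1 = 15
By day 4: 2^5 - 1 = 31
By day 5: 2^6 - 1 = 63
By day 6: 2^7 - 1 = 127
By day 7: 2^8 - 1 = 255
By day 8: 2^9 - 1 = 511
By day 8: 511 surreal numbers.

511


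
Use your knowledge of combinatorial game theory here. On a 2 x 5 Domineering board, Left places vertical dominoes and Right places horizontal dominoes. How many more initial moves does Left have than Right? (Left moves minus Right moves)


Board is 2 x 5 (rows x cols).
Left (vertical) placements: (rows-1) * cols = 1 * 5 = 5
Right (horizontal) placements: rows * (cols-1) = 2 * 4 = 8
Advantage = Left - Right = 5 - 8 = -3

-3


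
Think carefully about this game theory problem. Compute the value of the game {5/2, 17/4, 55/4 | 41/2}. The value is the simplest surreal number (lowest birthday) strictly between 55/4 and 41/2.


Left options: {5/2, 17/4, 55/4}, max = 55/4
Right options: {41/2}, min = 41/2
All options are numbers and max(Left) < min(Right), so by the simplicity theorem the value is the simplest (earliest-born) number strictly between 55/4 and 41/2.
Integers 14 through 20 all lie strictly between 55/4 and 41/2.
Among integers, the simplest (lowest birthday = smallest |n|; 0 is born on day 0, +-n on day n) is 14.
No non-integer in the interval can be simpler: if x is a non-integer in the interval, then floor(x) or ceil(x) also lies in the interval (the interval contains an integer), and both are proper prefixes of x's sign expansion, i.e. born earlier. So the game value is 14.
Game value = 14

14


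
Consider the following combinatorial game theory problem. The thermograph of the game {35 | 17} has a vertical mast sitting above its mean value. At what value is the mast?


Game = {35 | 17}, a switch {a | b} with numbers a > b.
Its thermograph has left wall a - t and right wall b + t, which meet at t = (a - b)/2, where both equal (a + b)/2. So the mast (mean value) is at (a + b)/2.
Mean = (35 + (17))/2 = 52/2 = 26

26


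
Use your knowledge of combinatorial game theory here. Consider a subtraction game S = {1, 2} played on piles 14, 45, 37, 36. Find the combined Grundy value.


Subtraction set: {1, 2}
For this subtraction set, G(n) = n mod 3 (period = max + 1 = 3).
Pile 1 (size 14): G(14) = 14 mod 3 = 2
Pile 2 (size 45): G(45) = 45 mod 3 = 0
Pile 3 (size 37): G(37) = 37 mod 3 = 1
Pile 4 (size 36): G(36) = 36 mod 3 = 0
Total Grundy value = XOR of all: 2 XOR 0 XOR 1 XOR 0 = 3

3


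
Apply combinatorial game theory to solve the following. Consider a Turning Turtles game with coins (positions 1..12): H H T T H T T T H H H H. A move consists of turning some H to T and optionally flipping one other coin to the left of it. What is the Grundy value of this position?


Coins: H H T T H T T T H H H H
Key fact: a single head at position k behaves exactly like a Nim heap of size k (turning it to T and optionally flipping a coin at j < k corresponds to moving the heap from k to j, or to 0), and heads combine as a disjunctive sum (two heads at the same place would cancel, matching j XOR j = 0). So the Nim-value is the XOR of the 1-indexed positions of the heads.
Face-up positions (1-indexed): [1, 2, 5, 9, 10, 11, 12]
XOR 0 with 1: 0 XOR 1 = 1
XOR 1 with 2: 1 XOR 2 = 3
XOR 3 with 5: 3 XOR 5 = 6
XOR 6 with 9: 6 XOR 9 = 15
XOR 15 with 10: 15 XOR 10 = 5
XOR 5 with 11: 5 XOR 11 = 14
XOR 14 with 12: 14 XOR 12 = 2
Nim-value = 2

2


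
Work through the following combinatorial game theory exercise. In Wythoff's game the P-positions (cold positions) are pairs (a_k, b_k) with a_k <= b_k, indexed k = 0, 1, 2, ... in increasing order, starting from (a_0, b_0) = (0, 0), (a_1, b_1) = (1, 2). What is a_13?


By Wythoff's theorem, a_k = floor(k * phi) and b_k = floor(k * phi^2) = a_k + k, where phi = (1 + sqrt(5))/2 is the golden ratio.
phi = (1 + sqrt(5))/2 = 1.618034
k = 13
k * phi = 13 * 1.618034 = 21.034442
a_13 = floor(k * phi) = 21

21


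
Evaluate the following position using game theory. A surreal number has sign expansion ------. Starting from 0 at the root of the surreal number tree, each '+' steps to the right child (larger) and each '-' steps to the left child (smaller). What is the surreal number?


Sign expansion: ------
Rule: track bounds (lo, hi), initially (-inf, +inf). On '+', the current value becomes lo and we move to the simplest number in (value, hi): value + 1 if hi = +inf, otherwise the midpoint (value + hi)/2. On '-', the current value becomes hi and we move to value - 1 if lo = -inf, otherwise the midpoint (lo + value)/2.
Start at 0.
Step 1: sign = -, move left. Bounds: (-inf, 0). Value = -1
Step 2: sign = -, move left. Bounds: (-inf, -1). Value = -2
Step 3: sign = -, move left. Bounds: (-inf, -2). Value = -3
Step 4: sign = -, move left. Bounds: (-inf, -3). Value = -4
Step 5: sign = -, move left. Bounds: (-inf, -4). Value = -5
Step 6: sign = -, move left. Bounds: (-inf, -5). Value = -6
The surreal number with sign expansion ------ is -6.

-6


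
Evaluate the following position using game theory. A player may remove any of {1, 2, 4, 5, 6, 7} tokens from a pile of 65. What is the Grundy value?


The subtraction set is S = {1, 2, 4, 5, 6, 7}.
G(k) = mex{ G(k - s) : s in S, s <= k }. We compute iteratively: G(0) = 0.
G(1) = mex({0}) = 1
G(2) = mex({0, 1}) = 2
G(3) = mex({1, 2}) = 0
G(4) = mex({0, 2}) = 1
G(5) = mex({0, 1}) = 2
G(6) = mex({0, 1, 2}) = 3
G(7) = mex({0, 1, 2, 3}) = 4
G(8) = mex({0, 1, 2, 3, 4}) = 5
G(9) = mex({0, 1, 2, 4, 5}) = 3
G(10) = mex({0, 1, 2, 3, 5}) = 4
G(11) = mex({1, 2, 3, 4}) = 0
G(12) = mex({0, 2, 3, 4, 5}) = 1
G(13) = mex({0, 1, 3, 4, 5}) = 2
G(14) = mex({1, 2, 3, 4, 5}) = 0
G(15) = mex({0, 2, 3, 4, 5}) = 1
G(16) = mex({0, 1, 3, 4}) = 2
G(17) = mex({0, 1, 2, 4}) = 3
Observe that G(11)..G(17) = 0, 1, 2, 0, 1, 2, 3 repeats G(0)..G(6) = 0, 1, 2, 0, 1, 2, 3.
For k >= max(S) = 7, G(k) is determined by the previous 7 values G(k-7)..G(k-1); a window of 7 consecutive values has recurred shifted by 11, so by induction G(k + 11) = G(k) for all k >= 0: the sequence is periodic from the start with period 11.
One period: G(0..10) = 0, 1, 2, 0, 1, 2, 3, 4, 5, 3, 4.
65 mod 11 = 10, so G(65) = G(10) = 4.

4


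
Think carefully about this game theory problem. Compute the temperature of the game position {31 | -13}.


The game is {31 | -13}, a switch {a | b} with numbers a > b.
Cooling {a | b} by t gives {a - t | b + t}, which stops being hot when a - t = b + t, i.e. at t = (a - b)/2. So the temperature of a switch is (a - b)/2.
Temperature = (Left option - Right option) / 2
= (31 - (-13)) / 2
= 44 / 2
= 22

22


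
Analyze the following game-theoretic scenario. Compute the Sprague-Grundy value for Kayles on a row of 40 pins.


Kayles: a move removes 1 or 2 adjacent pins from a contiguous row.
Removing pins from a row of k leaves two independent rows (a, b) with a + b = k - 1 (one pin) or a + b = k - 2 (two pins); an end removal gives a = 0.
By Sprague-Grundy, G(k) = mex{ G(a) XOR G(b) } over all these splits. G(0) = 0.
G(1): splits (0,0):0^0=0 -> mex({0}) = 1
G(2): splits (0,1):0^1=1 (0,0):0^0=0 -> mex({0, 1}) = 2
G(3): splits (0,2):0^2=2 (1,1):1^1=0 (0,1):0^1=1 -> mex({0, 1, 2}) = 3
G(4): splits (0,3):0^3=3 (1,2):1^2=3 (0,2):0^2=2 (1,1):1^1=0 -> mex({0, 2, 3}) = 1
G(5): splits (0,4):0^1=1 (1,3):1^3=2 (2,2):2^2=0 (0,3):0^3=3 (1,2):1^2=3 -> mex({0, 1, 2, 3}) = 4
G(6) = mex({0, 1, 2, 4}) = 3
G(7) = mex({0, 1, 3, 4, 5}) = 2
G(8) = mex({0, 2, 3, 5, 6}) = 1
G(9) = mex({0, 1, 2, 3, 6, 7}) = 4
G(10) = mex({0, 1, 3, 4, 5, 7}) = 2
G(11) = mex({0, 1, 2, 3, 4, 5}) = 6
G(12) = mex({0, 1, 2, 3, 5, 6, 7}) = 4
G(13) = mex({0, 2, 3, 4, 6, 7}) = 1
G(14) = mex({0, 1, 4, 5, 6, 7}) = 2
G(15) = mex({0, 1, 2, 3, 4, 5, 6}) = 7
G(16) = mex({0, 2, 3, 5, 6, 7}) = 1
G(17) = mex({0, 1, 2, 3, 5, 6, 7}) = 4
G(18) = mex({0, 1, 2, 4, 5, 6}) = 3
G(19) = mex({0, 1, 3, 4, 5, 7}) = 2
G(20) = mex({0, 2, 3, 4, 5, 6, 7}) = 1
G(21) = mex({0, 1, 2, 3, 5, 6, 7}) = 4
G(22) = mex({0, 1, 2, 3, 4, 5, 7}) = 6
G(23) = mex({0, 1, 2, 3, 4, 5, 6}) = 7
G(24) = mex({0, 1, 2, 3, 5, 6, 7}) = 4
G(25) = mex({0, 2, 3, 4, 6, 7}) = 1
G(26) = mex({0, 1, 3, 4, 5, 6, 7}) = 2
G(27) = mex({0, 1, 2, 3, 4, 5, 6, 7}) = 8
G(28) = mex({0, 1, 2, 3, 4, 6, 7, 8}) = 5
G(29) = mex({0, 1, 2, 3, 5, 6, 7, 8, 9}) = 4
G(30) = mex({0, 1, 2, 3, 4, 5, 6, 9, 10}) = 7
G(31) = mex({0, 1, 3, 4, 5, 7, 10, 11}) = 2
G(32) = mex({0, 2, 3, 4, 5, 6, 7, 9, 11}) = 1
G(33) = mex({0, 1, 2, 3, 4, 5, 6, 7, 9, 12}) = 8
G(34) = mex({0, 1, 2, 3, 4, 5, 7, 8, 11, 12}) = 6
G(35) = mex({0, 1, 2, 3, 4, 5, 6, 8, 9, 10, 11}) = 7
G(36) = mex({0, 1, 2, 3, 5, 6, 7, 9, 10}) = 4
G(37) = mex({0, 2, 3, 4, 6, 7, 9, 10, 11, 12}) = 1
G(38) = mex({0, 1, 3, 4, 5, 6, 7, 9, 10, 11, 12}) = 2
G(39) = mex({0, 1, 2, 4, 5, 6, 7, 9, 10, 12, 14}) = 3
G(40) = mex({0, 2, 3, 4, 6, 7, 11, 12, 14}) = 1
Therefore G(40) = 1.

1


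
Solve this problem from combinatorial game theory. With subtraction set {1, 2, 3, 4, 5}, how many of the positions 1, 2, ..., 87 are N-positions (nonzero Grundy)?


Subtraction set S = {1, 2, 3, 4, 5}, so G(n) = n mod 6.
G(n) = 0 when n is a multiple of 6.
Multiples of 6 in [1, 87]: 14
N-positions (nonzero Grundy) = 87 - 14 = 73

73


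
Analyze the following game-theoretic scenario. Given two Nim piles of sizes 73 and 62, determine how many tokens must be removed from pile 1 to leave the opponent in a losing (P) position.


Piles: 73 and 62
Current XOR: 73 XOR 62 = 119 (non-zero, so this is an N-position).
To make the XOR zero, we need to find a move that balances the piles.
For pile 1 (size 73): target = 73 XOR 119 = 62
We reduce pile 1 from 73 to 62.
Tokens removed: 73 - 62 = 11
Verification: 62 XOR 62 = 0

11


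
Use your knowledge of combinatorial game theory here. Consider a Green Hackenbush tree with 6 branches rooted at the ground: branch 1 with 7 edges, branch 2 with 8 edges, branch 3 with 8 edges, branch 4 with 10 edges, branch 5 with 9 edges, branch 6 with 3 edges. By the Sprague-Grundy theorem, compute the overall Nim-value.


The tree has 6 branches from the ground vertex.
In Green Hackenbush, the Nim-value of a simple path of length k is k.
Branch 1: length 7, Nim-value = 7
Branch 2: length 8, Nim-value = 8
Branch 3: length 8, Nim-value = 8
Branch 4: length 10, Nim-value = 10
Branch 5: length 9, Nim-value = 9
Branch 6: length 3, Nim-value = 3
Total Nim-value = XOR of all branch values:
0 XOR 7 = 7
7 XOR 8 = 15
15 XOR 8 = 7
7 XOR 10 = 13
13 XOR 9 = 4
4 XOR 3 = 7
Nim-value of the tree = 7

7


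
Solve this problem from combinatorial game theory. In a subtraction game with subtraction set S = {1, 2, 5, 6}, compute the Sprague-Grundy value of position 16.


The subtraction set is S = {1, 2, 5, 6}.
G(k) = mex{ G(k - s) : s in S, s <= k }. We compute iteratively: G(0) = 0.
G(1) = mex({0}) = 1
G(2) = mex({0, 1}) = 2
G(3) = mex({1, 2}) = 0
G(4) = mex({0, 2}) = 1
G(5) = mex({0, 1}) = 2
G(6) = mex({0, 1, 2}) = 3
G(7) = mex({1, 2, 3}) = 0
G(8) = mex({0, 2, 3}) = 1
G(9) = mex({0, 1}) = 2
G(10) = mex({1, 2}) = 0
G(11) = mex({0, 2, 3}) = 1
G(12) = mex({0, 1, 3}) = 2
Observe that G(7)..G(12) = 0, 1, 2, 0, 1, 2 repeats G(0)..G(5) = 0, 1, 2, 0, 1, 2.
For k >= max(S) = 6, G(k) is determined by the previous 6 values G(k-6)..G(k-1); a window of 6 consecutive values has recurred shifted by 7, so by induction G(k + 7) = G(k) for all k >= 0: the sequence is periodic from the start with period 7.
One period: G(0..6) = 0, 1, 2, 0, 1, 2, 3.
16 mod 7 = 2, so G(16) = G(2) = 2.

2


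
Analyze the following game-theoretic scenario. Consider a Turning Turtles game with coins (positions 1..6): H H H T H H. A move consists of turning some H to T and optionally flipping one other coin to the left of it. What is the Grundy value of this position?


Coins: H H H T H H
Key fact: a single head at position k behaves exactly like a Nim heap of size k (turning it to T and optionally flipping a coin at j < k corresponds to moving the heap from k to j, or to 0), and heads combine as a disjunctive sum (two heads at the same place would cancel, matching j XOR j = 0). So the Nim-value is the XOR of the 1-indexed positions of the heads.
Face-up positions (1-indexed): [1, 2, 3, 5, 6]
XOR 0 with 1: 0 XOR 1 = 1
XOR 1 with 2: 1 XOR 2 = 3
XOR 3 with 3: 3 XOR 3 = 0
XOR 0 with 5: 0 XOR 5 = 5
XOR 5 with 6: 5 XOR 6 = 3
Nim-value = 3

3


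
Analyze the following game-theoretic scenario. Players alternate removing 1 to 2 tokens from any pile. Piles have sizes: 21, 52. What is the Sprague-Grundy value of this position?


Subtraction set: {1, 2}
For this subtraction set, G(n) = n mod 3 (period = max + 1 = 3).
Pile 1 (size 21): G(21) = 21 mod 3 = 0
Pile 2 (size 52): G(52) = 52 mod 3 = 1
Total Grundy value = XOR of all: 0 XOR 1 = 1

1


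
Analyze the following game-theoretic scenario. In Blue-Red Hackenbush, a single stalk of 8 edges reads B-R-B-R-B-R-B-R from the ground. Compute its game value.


Edges (from ground): B-R-B-R-B-R-B-R
By Berlekamp's sign-expansion rule, a Blue-Red Hackenbush stalk has the value of the surreal number whose sign sequence is the edge sequence with B -> + and R -> -.
Sign sequence: +-+-+-+-
Trace the sign expansion in the surreal number tree, starting from 0:
Edge 1: B (sign +) -> bounds (0, +inf), value = 1
Edge 2: R (sign -) -> bounds (0, 1), value = 1/2
Edge 3: B (sign +) -> bounds (1/2, 1), value = 3/4
Edge 4: R (sign -) -> bounds (1/2, 3/4), value = 5/8
Edge 5: B (sign +) -> bounds (5/8, 3/4), value = 11/16
Edge 6: R (sign -) -> bounds (5/8, 11/16), value = 21/32
Edge 7: B (sign +) -> bounds (21/32, 11/16), value = 43/64
Edge 8: R (sign -) -> bounds (21/32, 43/64), value = 85/128
Game value = 85/128

85/128
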